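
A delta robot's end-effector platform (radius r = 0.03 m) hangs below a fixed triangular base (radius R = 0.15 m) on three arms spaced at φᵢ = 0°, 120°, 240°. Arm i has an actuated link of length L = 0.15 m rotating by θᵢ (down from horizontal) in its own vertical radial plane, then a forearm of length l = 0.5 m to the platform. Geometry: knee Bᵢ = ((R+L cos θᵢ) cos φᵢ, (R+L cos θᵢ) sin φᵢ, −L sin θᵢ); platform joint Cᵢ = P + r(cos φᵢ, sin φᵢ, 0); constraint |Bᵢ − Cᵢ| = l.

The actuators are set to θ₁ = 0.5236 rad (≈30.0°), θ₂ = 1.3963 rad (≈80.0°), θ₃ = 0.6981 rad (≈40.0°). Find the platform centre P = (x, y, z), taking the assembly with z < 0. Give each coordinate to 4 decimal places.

(0.1084, -0.1304, -0.5365)

φ1=0.0°: virtual centre (0.2499, 0.0000, -0.0750), radius l
arm 2 at φ=120.0°: (R−r)+L cos θ2 = 0.1460;  S2 = (-0.0730, 0.1265, -0.1477)
S3 = (0.2349·cos240.0°, 0.2349·sin240.0°, -0.0964) = (-0.1175, -0.2034, -0.0964)
subtract pairs → two planes through P
linear system: -0.6458x+0.2530y = -0.0249−-0.1454z; -0.7347x+-0.4069y = -0.0036−-0.0428z
Cramer: x(z) = 0.0246-0.1561z;  y(z) = -0.0356+0.1765z
sphere 1 gives Az²+Bz+C=0 with A=1.0555, B=0.2077, C=-0.1924;  B²−4AC=0.8553;  roots -0.5365, 0.3397;  negative root z = -0.5365
x = 0.1084, y = -0.1304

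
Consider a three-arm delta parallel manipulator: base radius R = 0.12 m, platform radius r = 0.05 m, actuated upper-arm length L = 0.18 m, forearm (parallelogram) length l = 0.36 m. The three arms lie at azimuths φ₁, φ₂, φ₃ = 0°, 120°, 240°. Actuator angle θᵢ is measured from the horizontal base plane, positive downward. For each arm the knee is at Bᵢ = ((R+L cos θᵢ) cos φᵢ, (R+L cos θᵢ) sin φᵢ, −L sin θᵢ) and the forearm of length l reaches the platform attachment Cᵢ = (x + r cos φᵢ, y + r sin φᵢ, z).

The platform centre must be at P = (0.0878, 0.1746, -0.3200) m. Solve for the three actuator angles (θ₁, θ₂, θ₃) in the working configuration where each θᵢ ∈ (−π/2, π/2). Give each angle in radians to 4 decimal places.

rotate P by −φ1: (0.0878, 0.1746, -0.3200)
  e−x'=-0.0178;  (l²−L²−(e−x')²−y'²−z²)/2L = -0.1000
  γ=atan2(-0.3200,-0.0178)=-1.6264;  ψ=arccos(-0.3120)=1.8881;  θ1=γ+ψ≈0.2618
φ2=120.0° → target in arm frame (0.1073, -0.1633)
  A cos θ + B sin θ = C:  -0.0373·cos θ + -0.3200·sin θ = -0.0924
  θ2 = atan2(B,A) + arccos(C/0.3222) = 0.1749
arm 3 (φ=240.0°): x'=-0.1951, y'=-0.0113
  e−x'=0.2651;  (l²−L²−(e−x')²−y'²−z²)/2L = -0.2100
  √(A²+B²)=0.4156;  θ3 = -0.8789+2.1007 ≈ 1.2217

θ₁ = 0.2618, θ₂ = 0.1749, θ₃ = 1.2217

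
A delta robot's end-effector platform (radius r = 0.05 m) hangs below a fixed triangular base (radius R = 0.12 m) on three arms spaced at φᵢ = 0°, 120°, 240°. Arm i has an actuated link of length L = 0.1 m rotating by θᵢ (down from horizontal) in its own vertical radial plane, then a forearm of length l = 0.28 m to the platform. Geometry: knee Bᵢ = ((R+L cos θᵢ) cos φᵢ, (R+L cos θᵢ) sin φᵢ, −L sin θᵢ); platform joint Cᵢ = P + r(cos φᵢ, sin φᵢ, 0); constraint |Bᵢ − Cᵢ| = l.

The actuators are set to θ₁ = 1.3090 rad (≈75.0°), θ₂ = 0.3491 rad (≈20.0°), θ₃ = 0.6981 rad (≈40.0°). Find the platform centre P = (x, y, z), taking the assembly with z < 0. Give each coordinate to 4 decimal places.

(-0.1021, 0.0338, -0.2917)

arm 1 at φ=0.0°: e+L cos θ1 = 0.0959;  S1 = (0.0959, 0.0000, -0.0966)
S2 = (0.1640·cos120.0°, 0.1640·sin120.0°, -0.0342) = (-0.0820, 0.1420, -0.0342)
S3 = (0.1466·cos240.0°, 0.1466·sin240.0°, -0.0643) = (-0.0733, -0.1270, -0.0643)
eliminate P² terms by subtracting sphere 1 from 2 and 3
plane₁₂: -0.3557x+0.2840y+0.1248z = 0.0095
det = 0.1864;  x = -0.0238+0.2684z,  y = 0.0038+-0.1031z
into |P−S₁|² = l²: 1.0827z² + 0.1282z + -0.0547 = 0;  Δ = 0.2535;  z = -0.2917 or 0.1733 → z<0 root = -0.2917
x = -0.1021, y = 0.0338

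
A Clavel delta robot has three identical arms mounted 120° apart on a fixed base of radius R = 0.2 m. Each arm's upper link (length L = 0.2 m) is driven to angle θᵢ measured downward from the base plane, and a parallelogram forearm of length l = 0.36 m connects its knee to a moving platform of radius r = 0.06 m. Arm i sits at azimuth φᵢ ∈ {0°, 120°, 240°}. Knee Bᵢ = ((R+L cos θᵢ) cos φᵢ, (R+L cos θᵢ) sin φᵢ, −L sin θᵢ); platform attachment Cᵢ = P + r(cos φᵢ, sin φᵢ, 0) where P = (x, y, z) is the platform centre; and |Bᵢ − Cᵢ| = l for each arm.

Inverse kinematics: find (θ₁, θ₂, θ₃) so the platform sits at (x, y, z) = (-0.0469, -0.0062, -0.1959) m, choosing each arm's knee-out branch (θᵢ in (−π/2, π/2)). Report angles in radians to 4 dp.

arm 1 (φ=0.0°): x'=-0.0469, y'=-0.0062
  A=0.1869, B=-0.1959, C=(l²−L²−A²−y'²−z²)/(2L)=0.0406
  √(A²+B²)=0.2708;  θ1 = -0.8089+1.4202 ≈ 0.6113
rotate P by −φ2: (0.0181, 0.0437, -0.1959)
  A=0.1219, B=-0.1959, C=(l²−L²−A²−y'²−z²)/(2L)=0.0861
  θ2 = atan2(B,A) + arccos(C/0.2307) = 0.1742
arm 3 (φ=240.0°): x'=0.0288, y'=-0.0375
  e−x'=0.1112;  (l²−L²−(e−x')²−y'²−z²)/2L = 0.0936
  γ=atan2(-0.1959,0.1112)=-1.0546;  ψ=arccos(0.4157)=1.1421;  θ3=γ+ψ≈0.0875

θ₁ = 0.6113, θ₂ = 0.1742, θ₃ = 0.0875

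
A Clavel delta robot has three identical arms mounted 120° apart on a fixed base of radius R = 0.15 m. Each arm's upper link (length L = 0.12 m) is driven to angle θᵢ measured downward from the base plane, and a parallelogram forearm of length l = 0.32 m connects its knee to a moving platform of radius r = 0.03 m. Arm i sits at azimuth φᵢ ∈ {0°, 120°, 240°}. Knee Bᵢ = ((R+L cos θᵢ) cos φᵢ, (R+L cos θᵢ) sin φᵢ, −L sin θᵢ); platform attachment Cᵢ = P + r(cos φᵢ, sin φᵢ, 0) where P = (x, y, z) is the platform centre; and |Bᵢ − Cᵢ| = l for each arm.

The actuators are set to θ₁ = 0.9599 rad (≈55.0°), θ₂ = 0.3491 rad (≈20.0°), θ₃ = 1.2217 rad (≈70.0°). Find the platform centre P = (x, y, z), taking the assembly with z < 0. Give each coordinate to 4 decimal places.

arm 1 at φ=0.0°: ρ1 = 0.1888;  O1 = (0.1888, 0.0000, -0.0983)
O2 = (0.2328·cos120.0°, 0.2328·sin120.0°, -0.0410) = (-0.1164, 0.2016, -0.0410)
φ3=240.0°: virtual centre (-0.0805, -0.1395, -0.1128), radius l
|O₂|²−|O₁|² = 0.0105;  |O₃|²−|O₁|² = -0.0067
linear system: -0.6104x+0.4032y = 0.0105−0.1145z; -0.5387x+-0.2789y = -0.0067−-0.0289z
det = 0.3875;  x = -0.0007+0.0523z,  y = 0.0252+-0.2048z
quadratic in z: (1.0447)z²+(0.1665)z+(-0.0562)=0, √Δ=0.5124 → z ∈ {-0.3249, 0.1656}; z = -0.3249 (taking z<0)
x = -0.0177, y = 0.0917

(-0.0177, 0.0917, -0.3249)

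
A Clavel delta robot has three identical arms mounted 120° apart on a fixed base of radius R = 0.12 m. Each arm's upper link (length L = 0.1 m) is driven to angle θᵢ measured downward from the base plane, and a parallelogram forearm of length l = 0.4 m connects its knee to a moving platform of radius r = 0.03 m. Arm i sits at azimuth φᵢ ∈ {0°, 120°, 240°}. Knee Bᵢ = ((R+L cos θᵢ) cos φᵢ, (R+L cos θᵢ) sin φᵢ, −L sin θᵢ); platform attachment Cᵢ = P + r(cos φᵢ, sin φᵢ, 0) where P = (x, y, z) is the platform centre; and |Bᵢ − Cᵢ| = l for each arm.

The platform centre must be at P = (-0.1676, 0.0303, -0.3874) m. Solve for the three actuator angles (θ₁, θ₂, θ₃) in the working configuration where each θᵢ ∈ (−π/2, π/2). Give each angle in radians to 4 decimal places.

rotate P by −φ1: (-0.1676, 0.0303, -0.3874)
  A cos θ + B sin θ = C:  0.2576·cos θ + -0.3874·sin θ = -0.3368
  γ=atan2(-0.3874,0.2576)=-0.9840;  ψ=arccos(-0.7239)=2.3802;  θ1=γ+ψ≈1.3962
arm 2 (φ=120.0°): x'=0.1100, y'=0.1300
  e−x'=-0.0200;  (l²−L²−(e−x')²−y'²−z²)/2L = -0.0869
  γ=atan2(-0.3874,-0.0200)=-1.6225;  ψ=arccos(-0.2240)=1.7967;  θ2=γ+ψ≈0.1742
φ3=240.0° → target in arm frame (0.0576, -0.1603)
  A=0.0324, B=-0.3874, C=(l²−L²−A²−y'²−z²)/(2L)=-0.1341
  θ3 = atan2(B,A) + arccos(C/0.3888) = 0.4358

θ₁ = 1.3962, θ₂ = 0.1742, θ₃ = 0.4358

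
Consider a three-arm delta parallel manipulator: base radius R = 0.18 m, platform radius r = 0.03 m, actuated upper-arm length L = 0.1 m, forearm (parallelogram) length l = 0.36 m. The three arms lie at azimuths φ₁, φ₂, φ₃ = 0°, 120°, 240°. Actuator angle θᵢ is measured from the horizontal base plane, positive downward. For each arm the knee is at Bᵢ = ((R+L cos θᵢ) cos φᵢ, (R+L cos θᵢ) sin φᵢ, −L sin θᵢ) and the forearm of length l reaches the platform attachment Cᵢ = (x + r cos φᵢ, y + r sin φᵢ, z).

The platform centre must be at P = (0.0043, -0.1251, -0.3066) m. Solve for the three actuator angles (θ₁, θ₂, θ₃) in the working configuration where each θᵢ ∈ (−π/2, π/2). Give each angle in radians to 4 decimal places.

arm 1 (φ=0.0°): x'=0.0043, y'=-0.1251
  A cos θ + B sin θ = C:  0.1457·cos θ + -0.3066·sin θ = -0.0564
  γ=atan2(-0.3066,0.1457)=-1.1272;  ψ=arccos(-0.1662)=1.7377;  θ1=γ+ψ≈0.6106
φ2=120.0° → target in arm frame (-0.1105, 0.0588)
  A cos θ + B sin θ = C:  0.2605·cos θ + -0.3066·sin θ = -0.2286
  γ=atan2(-0.3066,0.2605)=-0.8665;  ψ=arccos(-0.5682)=2.1751;  θ2=γ+ψ≈1.3086
φ3=240.0° → target in arm frame (0.1062, 0.0663)
  A cos θ + B sin θ = C:  0.0438·cos θ + -0.3066·sin θ = 0.0964
  √(A²+B²)=0.3097;  θ3 = -1.4289+1.2542 ≈ -0.1747

θ₁ = 0.6106, θ₂ = 1.3086, θ₃ = -0.1747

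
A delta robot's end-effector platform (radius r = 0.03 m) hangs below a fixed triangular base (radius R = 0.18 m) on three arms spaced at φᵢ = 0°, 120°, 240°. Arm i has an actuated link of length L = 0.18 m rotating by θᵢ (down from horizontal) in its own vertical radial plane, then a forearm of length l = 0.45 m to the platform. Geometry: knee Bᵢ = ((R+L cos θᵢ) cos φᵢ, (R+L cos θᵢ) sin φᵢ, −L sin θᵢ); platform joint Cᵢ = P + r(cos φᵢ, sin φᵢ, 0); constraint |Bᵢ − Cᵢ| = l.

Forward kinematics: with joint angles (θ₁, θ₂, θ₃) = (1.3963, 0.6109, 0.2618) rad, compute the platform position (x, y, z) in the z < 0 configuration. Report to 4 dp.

(-0.1871, -0.0482, -0.4312)

S1 = (0.1813·cos0.0°, 0.1813·sin0.0°, -0.1773) = (0.1813, 0.0000, -0.1773)
S2 = (0.2974·cos120.0°, 0.2974·sin120.0°, -0.1032) = (-0.1487, 0.2576, -0.1032)
arm 3 at φ=240.0°: (R−r)+L cos θ3 = 0.3239;  S3 = (-0.1619, -0.2805, -0.0466)
eliminate P² terms by subtracting sphere 1 from 2 and 3
linear system: -0.6599x+0.5152y = 0.0349−0.1480z; -0.6864x+-0.5610y = 0.0428−0.2614z
det = 0.7238;  x = -0.0575+0.3008z,  y = -0.0060+0.0979z
quadratic in z: (1.1000)z²+(0.2098)z+(-0.1141)=0, √Δ=0.7388 → z ∈ {-0.4312, 0.2405}; z = -0.4312 (taking z<0)
x = -0.1871, y = -0.0482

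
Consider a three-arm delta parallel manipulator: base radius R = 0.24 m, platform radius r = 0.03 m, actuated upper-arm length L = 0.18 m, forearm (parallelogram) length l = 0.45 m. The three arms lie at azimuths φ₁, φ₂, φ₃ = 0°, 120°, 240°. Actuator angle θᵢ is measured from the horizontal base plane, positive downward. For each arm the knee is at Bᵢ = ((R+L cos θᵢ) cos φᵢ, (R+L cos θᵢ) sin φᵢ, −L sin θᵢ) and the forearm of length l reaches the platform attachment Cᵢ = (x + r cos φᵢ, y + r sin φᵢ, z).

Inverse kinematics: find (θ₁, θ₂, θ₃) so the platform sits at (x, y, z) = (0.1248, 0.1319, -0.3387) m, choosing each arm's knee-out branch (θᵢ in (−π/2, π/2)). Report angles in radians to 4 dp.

θ₁ = -0.0004, θ₂ = 0.4363, θ₃ = 1.3960

φ1=0.0° → target in arm frame (0.1248, 0.1319)
  A=0.0852, B=-0.3387, C=(l²−L²−A²−y'²−z²)/(2L)=0.0853
  γ=atan2(-0.3387,0.0852)=-1.3244;  ψ=arccos(0.2444)=1.3239;  θ1=γ+ψ≈-0.0004
φ2=120.0° → target in arm frame (0.0518, -0.1740)
  A=0.1582, B=-0.3387, C=(l²−L²−A²−y'²−z²)/(2L)=0.0002
  √(A²+B²)=0.3738;  θ2 = -1.1339+1.5702 ≈ 0.4363
φ3=240.0° → target in arm frame (-0.1766, 0.0421)
  A cos θ + B sin θ = C:  0.3866·cos θ + -0.3387·sin θ = -0.2663
  √(A²+B²)=0.5140;  θ3 = -0.7194+2.1155 ≈ 1.3960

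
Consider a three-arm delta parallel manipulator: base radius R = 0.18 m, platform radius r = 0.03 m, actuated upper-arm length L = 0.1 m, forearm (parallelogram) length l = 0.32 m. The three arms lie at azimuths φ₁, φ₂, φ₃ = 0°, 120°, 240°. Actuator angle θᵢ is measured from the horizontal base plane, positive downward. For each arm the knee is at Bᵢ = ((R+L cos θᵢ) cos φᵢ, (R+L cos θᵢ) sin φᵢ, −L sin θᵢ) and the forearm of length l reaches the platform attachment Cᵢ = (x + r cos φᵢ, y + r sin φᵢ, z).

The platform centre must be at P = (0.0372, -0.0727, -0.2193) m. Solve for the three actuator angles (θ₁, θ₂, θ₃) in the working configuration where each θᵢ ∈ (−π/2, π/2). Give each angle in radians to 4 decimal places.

rotate P by −φ1: (0.0372, -0.0727, -0.2193)
  A cos θ + B sin θ = C:  0.1128·cos θ + -0.2193·sin θ = 0.1315
  θ1 = atan2(B,A) + arccos(C/0.2466) = -0.0873
rotate P by −φ2: (-0.0816, 0.0041, -0.2193)
  A cos θ + B sin θ = C:  0.2316·cos θ + -0.2193·sin θ = -0.0466
  γ=atan2(-0.2193,0.2316)=-0.7582;  ψ=arccos(-0.1463)=1.7176;  θ2=γ+ψ≈0.9594
arm 3 (φ=240.0°): x'=0.0444, y'=0.0686
  A=0.1056, B=-0.2193, C=(l²−L²−A²−y'²−z²)/(2L)=0.1422
  γ=atan2(-0.2193,0.1056)=-1.1219;  ψ=arccos(0.5843)=0.9468;  θ3=γ+ψ≈-0.1751

θ₁ = -0.0873, θ₂ = 0.9594, θ₃ = -0.1751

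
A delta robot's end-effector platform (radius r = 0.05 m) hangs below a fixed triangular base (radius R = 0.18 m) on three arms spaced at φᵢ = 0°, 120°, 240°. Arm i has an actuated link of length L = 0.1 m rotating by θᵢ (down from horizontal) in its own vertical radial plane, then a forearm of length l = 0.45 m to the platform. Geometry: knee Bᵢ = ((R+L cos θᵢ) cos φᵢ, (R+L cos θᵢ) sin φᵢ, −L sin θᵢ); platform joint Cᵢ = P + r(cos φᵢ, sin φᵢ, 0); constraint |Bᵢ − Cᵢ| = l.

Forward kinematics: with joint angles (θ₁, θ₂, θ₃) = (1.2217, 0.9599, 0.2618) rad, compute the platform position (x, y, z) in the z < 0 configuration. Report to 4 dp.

(-0.0845, -0.0815, -0.4601)

φ1=0.0°: virtual centre (0.1642, 0.0000, -0.0940), radius l
O2 = (0.1874·cos120.0°, 0.1874·sin120.0°, -0.0819) = (-0.0937, 0.1623, -0.0819)
arm 3 at φ=240.0°: (R−r)+L cos θ3 = 0.2266;  O3 = (-0.1133, -0.1962, -0.0259)
eliminate P² terms by subtracting sphere 1 from 2 and 3
[-0.5158 0.3245 0.0241]·P = 0.0060;  [-0.5550 -0.3925 0.1362]·P = 0.0162
det = 0.3825;  x = -0.0199+0.1403z,  y = -0.0131+0.1486z
quadratic in z: (1.0418)z²+(0.1324)z+(-0.1596)=0, √Δ=0.8262 → z ∈ {-0.4601, 0.3330}; z = -0.4601 (taking z<0)
x = -0.0845, y = -0.0815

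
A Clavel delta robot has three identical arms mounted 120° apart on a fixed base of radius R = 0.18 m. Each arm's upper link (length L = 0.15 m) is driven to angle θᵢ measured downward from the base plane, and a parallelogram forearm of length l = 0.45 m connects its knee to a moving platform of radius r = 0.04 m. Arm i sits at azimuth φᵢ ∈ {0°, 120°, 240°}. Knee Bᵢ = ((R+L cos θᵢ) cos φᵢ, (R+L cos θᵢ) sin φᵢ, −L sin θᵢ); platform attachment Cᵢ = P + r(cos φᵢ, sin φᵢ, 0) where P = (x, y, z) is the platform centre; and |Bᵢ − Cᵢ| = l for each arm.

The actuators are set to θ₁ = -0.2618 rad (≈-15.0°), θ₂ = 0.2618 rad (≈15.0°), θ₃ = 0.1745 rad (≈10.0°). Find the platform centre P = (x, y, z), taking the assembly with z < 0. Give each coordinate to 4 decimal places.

arm 1 at φ=0.0°: (R−r)+L cos θ1 = 0.2849;  O1 = (0.2849, 0.0000, 0.0388)
φ2=120.0°: virtual centre (-0.1424, 0.2467, -0.0388), radius l
φ3=240.0°: virtual centre (-0.1439, -0.2492, -0.0260), radius l
|O₂|²−|O₁|² = 0.0000;  |O₃|²−|O₁|² = 0.0008
[-0.8547 0.4934 -0.1553]·P = 0.0000;  [-0.8575 -0.4983 -0.1297]·P = 0.0008
Cramer: x(z) = -0.0005-0.1665z;  y(z) = -0.0008+0.0262z
quadratic in z: (1.0284)z²+(0.0174)z+(-0.1196)=0, √Δ=0.7015 → z ∈ {-0.3495, 0.3326}; z = -0.3495 (taking z<0)
x = 0.0577, y = -0.0100

(0.0577, -0.0100, -0.3495)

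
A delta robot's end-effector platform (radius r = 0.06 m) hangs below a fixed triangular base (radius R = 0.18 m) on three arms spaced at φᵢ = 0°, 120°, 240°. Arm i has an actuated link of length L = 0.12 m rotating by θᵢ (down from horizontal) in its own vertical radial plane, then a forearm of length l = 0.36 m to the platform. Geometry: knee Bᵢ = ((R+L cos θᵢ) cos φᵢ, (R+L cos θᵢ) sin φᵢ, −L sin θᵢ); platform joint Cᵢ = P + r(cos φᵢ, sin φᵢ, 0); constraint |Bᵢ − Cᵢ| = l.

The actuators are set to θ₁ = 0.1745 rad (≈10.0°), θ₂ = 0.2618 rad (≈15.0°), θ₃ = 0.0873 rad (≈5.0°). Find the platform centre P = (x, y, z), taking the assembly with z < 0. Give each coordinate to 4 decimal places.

arm 1 at φ=0.0°: ρ1 = 0.2382;  centre 1 = (0.2382, 0.0000, -0.0208)
arm 2 at φ=120.0°: ρ2 = 0.2359;  centre 2 = (-0.1180, 0.2043, -0.0311)
φ3=240.0°: virtual centre (-0.1198, -0.2075, -0.0105), radius l
eliminate P² terms by subtracting sphere 1 from 2 and 3
[-0.7123 0.4086 -0.0204]·P = -0.0005;  [-0.7159 -0.4149 0.0207]·P = 0.0003
det = 0.5880;  x = 0.0002+0.0000z,  y = -0.0011+0.0500z
sphere 1 gives Az²+Bz+C=0 with A=1.0025, B=0.0416, C=-0.0725;  B²−4AC=0.2925;  roots -0.2905, 0.2490;  negative root z = -0.2905
x = 0.0002, y = -0.0156

(0.0002, -0.0156, -0.2905)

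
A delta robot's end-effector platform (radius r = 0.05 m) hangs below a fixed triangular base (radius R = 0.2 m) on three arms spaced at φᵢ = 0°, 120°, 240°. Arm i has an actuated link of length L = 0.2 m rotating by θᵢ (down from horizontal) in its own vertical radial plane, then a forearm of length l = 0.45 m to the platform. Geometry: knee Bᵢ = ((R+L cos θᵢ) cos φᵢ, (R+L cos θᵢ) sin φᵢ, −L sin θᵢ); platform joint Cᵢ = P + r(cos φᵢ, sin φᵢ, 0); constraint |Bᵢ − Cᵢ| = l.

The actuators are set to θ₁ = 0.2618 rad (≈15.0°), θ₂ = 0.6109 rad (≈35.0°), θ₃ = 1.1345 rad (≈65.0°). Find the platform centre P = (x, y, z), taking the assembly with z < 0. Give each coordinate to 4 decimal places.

arm 1 at φ=0.0°: e+L cos θ1 = 0.3432;  O1 = (0.3432, 0.0000, -0.0518)
O2 = (0.3138·cos120.0°, 0.3138·sin120.0°, -0.1147) = (-0.1569, 0.2718, -0.1147)
φ3=240.0°: virtual centre (-0.1173, -0.2031, -0.1813), radius l
|O₂|²−|O₁|² = -0.0088;  |O₃|²−|O₁|² = -0.0326
plane₁₂: -1.0002x+0.5436y+-0.1259z = -0.0088
det = 0.9068;  x = 0.0235+-0.2116z,  y = 0.0270+-0.1578z
sphere 1 gives Az²+Bz+C=0 with A=1.0697, B=0.2303, C=-0.0969;  B²−4AC=0.4676;  roots -0.4273, 0.2120;  negative root z = -0.4273
x = 0.1139, y = 0.0944

(0.1139, 0.0944, -0.4273)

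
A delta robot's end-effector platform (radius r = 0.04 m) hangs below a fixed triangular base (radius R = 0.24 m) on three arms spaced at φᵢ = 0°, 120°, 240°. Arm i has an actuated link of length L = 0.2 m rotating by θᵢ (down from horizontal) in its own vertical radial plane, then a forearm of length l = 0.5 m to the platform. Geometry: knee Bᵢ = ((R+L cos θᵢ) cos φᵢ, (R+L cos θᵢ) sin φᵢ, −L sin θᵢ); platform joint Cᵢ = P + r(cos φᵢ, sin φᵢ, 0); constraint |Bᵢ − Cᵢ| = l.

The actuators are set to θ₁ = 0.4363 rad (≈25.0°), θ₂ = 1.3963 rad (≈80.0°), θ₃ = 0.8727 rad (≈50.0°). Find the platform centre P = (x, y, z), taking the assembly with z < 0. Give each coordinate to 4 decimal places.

φ1=0.0°: virtual centre (0.3813, 0.0000, -0.0845), radius l
φ2=120.0°: virtual centre (-0.1174, 0.2033, -0.1970), radius l
arm 3 at φ=240.0°: e+L cos θ3 = 0.3286;  O3 = (-0.1643, -0.2845, -0.1532)
eliminate P² terms by subtracting sphere 1 from 2 and 3
linear system: -0.9973x+0.4066y = -0.0586−-0.2249z; -1.0911x+-0.5691y = -0.0211−-0.1374z
Cramer: x(z) = 0.0415-0.1818z;  y(z) = -0.0425+0.1072z
sphere 1 gives Az²+Bz+C=0 with A=1.0445, B=0.2835, C=-0.1256;  B²−4AC=0.6051;  roots -0.5081, 0.2367;  negative root z = -0.5081
x = 0.1338, y = -0.0969

(0.1338, -0.0969, -0.5081)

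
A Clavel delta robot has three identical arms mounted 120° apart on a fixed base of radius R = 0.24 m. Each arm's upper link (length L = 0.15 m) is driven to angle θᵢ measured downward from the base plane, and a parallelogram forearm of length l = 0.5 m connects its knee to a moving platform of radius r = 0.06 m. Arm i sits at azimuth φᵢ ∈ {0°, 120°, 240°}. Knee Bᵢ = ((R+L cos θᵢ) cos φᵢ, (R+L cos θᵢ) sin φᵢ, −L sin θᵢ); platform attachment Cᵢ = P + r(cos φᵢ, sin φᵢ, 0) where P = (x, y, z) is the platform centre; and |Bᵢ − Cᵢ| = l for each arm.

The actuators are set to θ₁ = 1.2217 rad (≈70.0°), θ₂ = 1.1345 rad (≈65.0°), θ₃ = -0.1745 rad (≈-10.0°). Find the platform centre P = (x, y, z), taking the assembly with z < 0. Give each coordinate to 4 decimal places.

φ1=0.0°: virtual centre (0.2313, 0.0000, -0.1410), radius l
φ2=120.0°: virtual centre (-0.1217, 0.2108, -0.1359), radius l
O3 = (0.3277·cos240.0°, 0.3277·sin240.0°, 0.0260) = (-0.1639, -0.2838, 0.0260)
|O₂|²−|O₁|² = 0.0043;  |O₃|²−|O₁|² = 0.0347
[-0.7060 0.4216 0.0100]·P = 0.0043;  [-0.7903 -0.5676 0.3340]·P = 0.0347
det = 0.7339;  x = -0.0233+0.1996z,  y = -0.0287+0.3105z
into |P−O₁|² = l²: 1.1362z² + 0.1624z + -0.1645 = 0;  Δ = 0.7740;  z = -0.4586 or 0.3156 → z<0 root = -0.4586
x = -0.1148, y = -0.1711

(-0.1148, -0.1711, -0.4586)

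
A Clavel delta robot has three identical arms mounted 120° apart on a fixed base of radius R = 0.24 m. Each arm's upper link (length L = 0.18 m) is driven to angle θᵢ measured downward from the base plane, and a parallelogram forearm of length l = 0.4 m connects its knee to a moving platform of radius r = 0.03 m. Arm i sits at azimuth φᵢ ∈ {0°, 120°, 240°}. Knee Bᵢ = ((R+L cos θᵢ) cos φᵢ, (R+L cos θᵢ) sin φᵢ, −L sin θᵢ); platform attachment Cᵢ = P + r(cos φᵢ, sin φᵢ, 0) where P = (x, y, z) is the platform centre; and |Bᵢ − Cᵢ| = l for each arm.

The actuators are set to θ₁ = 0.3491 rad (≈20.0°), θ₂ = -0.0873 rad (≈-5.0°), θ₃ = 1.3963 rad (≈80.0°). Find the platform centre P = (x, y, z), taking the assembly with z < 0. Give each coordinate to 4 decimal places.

(0.0511, 0.1475, -0.2366)

φ1=0.0°: virtual centre (0.3791, 0.0000, -0.0616), radius l
φ2=120.0°: virtual centre (-0.1947, 0.3372, 0.0157), radius l
arm 3 at φ=240.0°: ρ3 = 0.2413;  S3 = (-0.1206, -0.2089, -0.1773)
eliminate P² terms by subtracting sphere 1 from 2 and 3
[-1.1476 0.6743 0.1545]·P = 0.0043;  [-0.9995 -0.4179 -0.2314]·P = -0.0579
Cramer: x(z) = 0.0323-0.0793z;  y(z) = 0.0613-0.3641z
quadratic in z: (1.1389)z²+(0.1335)z+(-0.0322)=0, √Δ=0.4053 → z ∈ {-0.2366, 0.1194}; z = -0.2366 (taking z<0)
x = 0.0511, y = 0.1475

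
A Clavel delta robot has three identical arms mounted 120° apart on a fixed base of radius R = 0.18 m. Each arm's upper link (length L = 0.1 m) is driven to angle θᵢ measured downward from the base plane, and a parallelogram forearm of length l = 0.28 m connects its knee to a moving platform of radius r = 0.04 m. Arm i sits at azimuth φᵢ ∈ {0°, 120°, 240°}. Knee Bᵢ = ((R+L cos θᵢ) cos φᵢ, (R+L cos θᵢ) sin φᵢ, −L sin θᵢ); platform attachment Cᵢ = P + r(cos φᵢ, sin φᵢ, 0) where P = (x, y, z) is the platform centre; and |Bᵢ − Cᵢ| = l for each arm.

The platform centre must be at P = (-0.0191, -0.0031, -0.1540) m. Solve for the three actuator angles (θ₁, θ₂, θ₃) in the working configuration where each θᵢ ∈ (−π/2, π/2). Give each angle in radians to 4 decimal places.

θ₁ = 0.3492, θ₂ = -0.0002, θ₃ = -0.0871

φ1=0.0° → target in arm frame (-0.0191, -0.0031)
  A cos θ + B sin θ = C:  0.1591·cos θ + -0.1540·sin θ = 0.0968
  γ=atan2(-0.1540,0.1591)=-0.7691;  ψ=arccos(0.4372)=1.1183;  θ1=γ+ψ≈0.3492
arm 2 (φ=120.0°): x'=0.0069, y'=0.0181
  e−x'=0.1331;  (l²−L²−(e−x')²−y'²−z²)/2L = 0.1332
  θ2 = atan2(B,A) + arccos(C/0.2036) = -0.0002
rotate P by −φ3: (0.0122, -0.0150, -0.1540)
  A cos θ + B sin θ = C:  0.1278·cos θ + -0.1540·sin θ = 0.1407
  √(A²+B²)=0.2001;  θ3 = -0.8782+0.7911 ≈ -0.0871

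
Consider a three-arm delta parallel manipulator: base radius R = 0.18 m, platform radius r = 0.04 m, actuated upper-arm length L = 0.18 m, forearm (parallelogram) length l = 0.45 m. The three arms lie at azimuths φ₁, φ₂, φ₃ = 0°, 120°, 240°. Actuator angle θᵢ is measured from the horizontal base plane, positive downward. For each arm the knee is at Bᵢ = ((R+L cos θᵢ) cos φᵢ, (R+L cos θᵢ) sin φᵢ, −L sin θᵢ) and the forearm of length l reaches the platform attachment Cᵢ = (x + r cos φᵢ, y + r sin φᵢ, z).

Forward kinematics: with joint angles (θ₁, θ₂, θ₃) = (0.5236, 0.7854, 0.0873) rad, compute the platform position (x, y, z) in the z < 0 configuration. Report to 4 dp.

S1 = (0.2959·cos0.0°, 0.2959·sin0.0°, -0.0900) = (0.2959, 0.0000, -0.0900)
S2 = (0.2673·cos120.0°, 0.2673·sin120.0°, -0.1273) = (-0.1336, 0.2315, -0.1273)
S3 = (0.3193·cos240.0°, 0.3193·sin240.0°, -0.0157) = (-0.1597, -0.2765, -0.0157)
eliminate P² terms by subtracting sphere 1 from 2 and 3
plane₁₂: -0.8590x+0.4629y+-0.0746z = -0.0080
det = 0.8969;  x = 0.0016+0.0307z,  y = -0.0144+0.2181z
quadratic in z: (1.0485)z²+(0.1556)z+(-0.1076)=0, √Δ=0.6894 → z ∈ {-0.4030, 0.2546}; z = -0.4030 (taking z<0)
x = -0.0108, y = -0.1023

(-0.0108, -0.1023, -0.4030)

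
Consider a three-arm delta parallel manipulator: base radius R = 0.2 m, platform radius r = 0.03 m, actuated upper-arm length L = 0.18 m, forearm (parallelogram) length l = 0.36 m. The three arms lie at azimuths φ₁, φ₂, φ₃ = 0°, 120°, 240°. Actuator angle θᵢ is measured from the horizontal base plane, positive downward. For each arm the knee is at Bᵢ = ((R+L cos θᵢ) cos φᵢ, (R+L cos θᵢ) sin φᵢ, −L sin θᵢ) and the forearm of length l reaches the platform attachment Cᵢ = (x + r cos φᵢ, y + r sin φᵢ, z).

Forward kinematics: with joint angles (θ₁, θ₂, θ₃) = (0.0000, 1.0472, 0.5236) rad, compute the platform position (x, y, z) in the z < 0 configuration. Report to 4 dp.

arm 1 at φ=0.0°: ρ1 = 0.3500;  centre 1 = (0.3500, 0.0000, 0.0000)
centre 2 = (0.2600·cos120.0°, 0.2600·sin120.0°, -0.1559) = (-0.1300, 0.2252, -0.1559)
centre 3 = (0.3259·cos240.0°, 0.3259·sin240.0°, -0.0900) = (-0.1629, -0.2822, -0.0900)
|centre ₂|²−|centre ₁|² = -0.0306;  |centre ₃|²−|centre ₁|² = -0.0082
[-0.9600 0.4503 -0.3118]·P = -0.0306;  [-1.0259 -0.5644 -0.1800]·P = -0.0082
det = 1.0039;  x = 0.0209+-0.2560z,  y = -0.0234+0.1465z
quadratic in z: (1.0870)z²+(0.1617)z+(-0.0207)=0, √Δ=0.3410 → z ∈ {-0.2312, 0.0825}; z = -0.2312 (taking z<0)
x = 0.0801, y = -0.0573

(0.0801, -0.0573, -0.2312)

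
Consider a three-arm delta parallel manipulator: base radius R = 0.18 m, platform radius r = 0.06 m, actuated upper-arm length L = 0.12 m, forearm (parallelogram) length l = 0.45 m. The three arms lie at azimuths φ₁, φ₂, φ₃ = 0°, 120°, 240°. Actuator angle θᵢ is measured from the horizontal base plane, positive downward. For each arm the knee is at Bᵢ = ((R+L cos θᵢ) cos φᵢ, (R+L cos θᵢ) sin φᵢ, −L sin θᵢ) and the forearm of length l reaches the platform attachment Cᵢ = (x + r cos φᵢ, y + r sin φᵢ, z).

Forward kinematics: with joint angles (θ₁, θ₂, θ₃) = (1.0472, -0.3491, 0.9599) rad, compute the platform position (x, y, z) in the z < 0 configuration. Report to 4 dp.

φ1=0.0°: virtual centre (0.1800, 0.0000, -0.1039), radius l
O2 = (0.2328·cos120.0°, 0.2328·sin120.0°, 0.0410) = (-0.1164, 0.2016, 0.0410)
arm 3 at φ=240.0°: (R−r)+L cos θ3 = 0.1888;  O3 = (-0.0944, -0.1635, -0.0983)
subtract pairs → two planes through P
[-0.5928 0.4032 0.2899]·P = 0.0127;  [-0.5488 -0.3271 0.0113]·P = 0.0021
det = 0.4151;  x = -0.0120+0.2394z,  y = 0.0137+-0.3672z
quadratic in z: (1.1922)z²+(0.1058)z+(-0.1546)=0, √Δ=0.8652 → z ∈ {-0.4073, 0.3185}; z = -0.4073 (taking z<0)
x = -0.1095, y = 0.1633

(-0.1095, 0.1633, -0.4073)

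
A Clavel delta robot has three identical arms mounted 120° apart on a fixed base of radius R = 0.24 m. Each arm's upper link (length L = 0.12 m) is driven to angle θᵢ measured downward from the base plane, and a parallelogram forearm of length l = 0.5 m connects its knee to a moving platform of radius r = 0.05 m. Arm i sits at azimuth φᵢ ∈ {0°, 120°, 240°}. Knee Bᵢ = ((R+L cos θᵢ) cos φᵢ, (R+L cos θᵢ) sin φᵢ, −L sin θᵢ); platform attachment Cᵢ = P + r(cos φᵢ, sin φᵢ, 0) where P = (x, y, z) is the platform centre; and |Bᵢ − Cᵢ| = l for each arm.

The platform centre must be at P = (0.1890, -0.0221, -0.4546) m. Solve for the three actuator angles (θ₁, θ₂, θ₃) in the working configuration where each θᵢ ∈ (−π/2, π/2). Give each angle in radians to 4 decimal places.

φ1=0.0° → target in arm frame (0.1890, -0.0221)
  A=0.0010, B=-0.4546, C=(l²−L²−A²−y'²−z²)/(2L)=0.1185
  γ=atan2(-0.4546,0.0010)=-1.5686;  ψ=arccos(0.2608)=1.3070;  θ1=γ+ψ≈-0.2616
rotate P by −φ2: (-0.1136, -0.1526, -0.4546)
  e−x'=0.3036;  (l²−L²−(e−x')²−y'²−z²)/2L = -0.3606
  √(A²+B²)=0.5467;  θ2 = -0.9819+2.2912 ≈ 1.3093
rotate P by −φ3: (-0.0754, 0.1747, -0.4546)
  A=0.2654, B=-0.4546, C=(l²−L²−A²−y'²−z²)/(2L)=-0.3000
  √(A²+B²)=0.5264;  θ3 = -1.0424+2.1773 ≈ 1.1349

θ₁ = -0.2616, θ₂ = 1.3093, θ₃ = 1.1349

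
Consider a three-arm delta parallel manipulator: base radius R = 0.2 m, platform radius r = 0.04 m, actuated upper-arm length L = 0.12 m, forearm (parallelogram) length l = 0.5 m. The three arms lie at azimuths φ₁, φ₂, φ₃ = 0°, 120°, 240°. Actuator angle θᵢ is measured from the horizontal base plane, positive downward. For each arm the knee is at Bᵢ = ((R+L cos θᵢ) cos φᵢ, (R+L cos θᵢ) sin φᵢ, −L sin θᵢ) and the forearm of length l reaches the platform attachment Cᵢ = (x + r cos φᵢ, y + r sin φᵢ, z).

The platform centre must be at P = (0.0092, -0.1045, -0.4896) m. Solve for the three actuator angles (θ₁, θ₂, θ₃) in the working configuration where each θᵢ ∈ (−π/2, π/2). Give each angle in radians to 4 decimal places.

θ₁ = 0.6110, θ₂ = 1.0472, θ₃ = 0.2617

arm 1 (φ=0.0°): x'=0.0092, y'=-0.1045
  e−x'=0.1508;  (l²−L²−(e−x')²−y'²−z²)/2L = -0.1574
  γ=atan2(-0.4896,0.1508)=-1.2720;  ψ=arccos(-0.3072)=1.8830;  θ1=γ+ψ≈0.6110
φ2=120.0° → target in arm frame (-0.0951, 0.0443)
  A cos θ + B sin θ = C:  0.2551·cos θ + -0.4896·sin θ = -0.2964
  θ2 = atan2(B,A) + arccos(C/0.5521) = 1.0472
arm 3 (φ=240.0°): x'=0.0859, y'=0.0602
  A=0.0741, B=-0.4896, C=(l²−L²−A²−y'²−z²)/(2L)=-0.0551
  √(A²+B²)=0.4952;  θ3 = -1.4206+1.6823 ≈ 0.2617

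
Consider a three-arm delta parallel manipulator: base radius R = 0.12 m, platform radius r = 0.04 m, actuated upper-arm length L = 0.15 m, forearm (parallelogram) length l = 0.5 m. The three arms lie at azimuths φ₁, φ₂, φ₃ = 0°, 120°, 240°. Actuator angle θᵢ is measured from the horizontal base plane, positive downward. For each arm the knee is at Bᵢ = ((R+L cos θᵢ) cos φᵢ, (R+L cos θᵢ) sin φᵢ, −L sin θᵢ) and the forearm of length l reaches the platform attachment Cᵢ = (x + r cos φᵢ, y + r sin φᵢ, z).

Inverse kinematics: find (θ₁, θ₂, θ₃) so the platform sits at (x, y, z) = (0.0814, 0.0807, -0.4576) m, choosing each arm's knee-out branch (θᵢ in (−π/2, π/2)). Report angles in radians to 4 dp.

φ1=0.0° → target in arm frame (0.0814, 0.0807)
  A=-0.0014, B=-0.4576, C=(l²−L²−A²−y'²−z²)/(2L)=0.0386
  √(A²+B²)=0.4576;  θ1 = -1.5739+1.4863 ≈ -0.0876
rotate P by −φ2: (0.0292, -0.1108, -0.4576)
  A=0.0508, B=-0.4576, C=(l²−L²−A²−y'²−z²)/(2L)=0.0108
  γ=atan2(-0.4576,0.0508)=-1.4602;  ψ=arccos(0.0234)=1.5474;  θ2=γ+ψ≈0.0872
arm 3 (φ=240.0°): x'=-0.1106, y'=0.0301
  A=0.1906, B=-0.4576, C=(l²−L²−A²−y'²−z²)/(2L)=-0.0638
  θ3 = atan2(B,A) + arccos(C/0.4957) = 0.5236

θ₁ = -0.0876, θ₂ = 0.0872, θ₃ = 0.5236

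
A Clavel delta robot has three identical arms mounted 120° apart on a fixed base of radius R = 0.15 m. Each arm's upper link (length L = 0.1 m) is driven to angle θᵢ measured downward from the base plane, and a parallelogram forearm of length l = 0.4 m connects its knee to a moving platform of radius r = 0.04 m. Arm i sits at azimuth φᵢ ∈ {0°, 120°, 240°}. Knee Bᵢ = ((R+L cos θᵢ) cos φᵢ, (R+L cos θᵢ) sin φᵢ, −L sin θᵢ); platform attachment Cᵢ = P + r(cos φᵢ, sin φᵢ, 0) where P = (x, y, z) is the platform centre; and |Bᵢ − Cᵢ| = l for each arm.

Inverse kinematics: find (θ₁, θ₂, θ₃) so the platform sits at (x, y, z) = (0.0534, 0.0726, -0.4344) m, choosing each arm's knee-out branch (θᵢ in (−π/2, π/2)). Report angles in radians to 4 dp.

θ₁ = 0.6982, θ₂ = 0.7850, θ₃ = 1.3963

arm 1 (φ=0.0°): x'=0.0534, y'=0.0726
  A=0.0566, B=-0.4344, C=(l²−L²−A²−y'²−z²)/(2L)=-0.2359
  √(A²+B²)=0.4381;  θ1 = -1.4412+2.1394 ≈ 0.6982
arm 2 (φ=120.0°): x'=0.0362, y'=-0.0825
  e−x'=0.0738;  (l²−L²−(e−x')²−y'²−z²)/2L = -0.2548
  √(A²+B²)=0.4406;  θ2 = -1.4025+2.1875 ≈ 0.7850
arm 3 (φ=240.0°): x'=-0.0896, y'=0.0099
  e−x'=0.1996;  (l²−L²−(e−x')²−y'²−z²)/2L = -0.3932
  γ=atan2(-0.4344,0.1996)=-1.1401;  ψ=arccos(-0.8224)=2.5364;  θ3=γ+ψ≈1.3963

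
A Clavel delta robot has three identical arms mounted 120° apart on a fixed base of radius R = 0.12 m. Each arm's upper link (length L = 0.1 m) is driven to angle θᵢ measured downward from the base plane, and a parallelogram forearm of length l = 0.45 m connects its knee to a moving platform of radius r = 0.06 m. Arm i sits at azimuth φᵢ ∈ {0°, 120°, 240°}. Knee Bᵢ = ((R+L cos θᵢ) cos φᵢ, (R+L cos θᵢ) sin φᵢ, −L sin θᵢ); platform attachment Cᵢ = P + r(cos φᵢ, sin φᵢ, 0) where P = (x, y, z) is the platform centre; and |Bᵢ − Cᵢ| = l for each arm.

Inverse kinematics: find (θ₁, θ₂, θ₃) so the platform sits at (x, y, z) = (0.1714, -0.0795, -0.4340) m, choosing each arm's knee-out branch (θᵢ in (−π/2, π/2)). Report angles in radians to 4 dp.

rotate P by −φ1: (0.1714, -0.0795, -0.4340)
  A=-0.1114, B=-0.4340, C=(l²−L²−A²−y'²−z²)/(2L)=-0.0729
  √(A²+B²)=0.4481;  θ1 = -1.8221+1.7343 ≈ -0.0878
rotate P by −φ2: (-0.1545, -0.1087, -0.4340)
  e−x'=0.2145;  (l²−L²−(e−x')²−y'²−z²)/2L = -0.2685
  θ2 = atan2(B,A) + arccos(C/0.4841) = 1.0470
arm 3 (φ=240.0°): x'=-0.0169, y'=0.1882
  A=0.0769, B=-0.4340, C=(l²−L²−A²−y'²−z²)/(2L)=-0.1859
  θ3 = atan2(B,A) + arccos(C/0.4408) = 0.6106

θ₁ = -0.0878, θ₂ = 1.0470, θ₃ = 0.6106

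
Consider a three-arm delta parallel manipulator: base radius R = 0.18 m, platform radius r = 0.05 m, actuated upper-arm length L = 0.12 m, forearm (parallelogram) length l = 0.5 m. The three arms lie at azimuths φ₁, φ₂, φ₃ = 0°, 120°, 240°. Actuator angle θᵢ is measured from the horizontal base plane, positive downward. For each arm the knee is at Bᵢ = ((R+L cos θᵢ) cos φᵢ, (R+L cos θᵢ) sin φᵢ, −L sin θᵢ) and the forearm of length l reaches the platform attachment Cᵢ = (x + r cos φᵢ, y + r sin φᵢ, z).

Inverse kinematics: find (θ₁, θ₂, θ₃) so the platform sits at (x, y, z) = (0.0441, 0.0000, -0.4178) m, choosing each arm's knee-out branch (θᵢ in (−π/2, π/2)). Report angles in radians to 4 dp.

θ₁ = -0.3490, θ₂ = 0.0003, θ₃ = 0.0003

φ1=0.0° → target in arm frame (0.0441, 0.0000)
  e−x'=0.0859;  (l²−L²−(e−x')²−y'²−z²)/2L = 0.2236
  θ1 = atan2(B,A) + arccos(C/0.4265) = -0.3490
φ2=120.0° → target in arm frame (-0.0220, -0.0382)
  A=0.1520, B=-0.4178, C=(l²−L²−A²−y'²−z²)/(2L)=0.1519
  √(A²+B²)=0.4446;  θ2 = -1.2218+1.2220 ≈ 0.0003
rotate P by −φ3: (-0.0221, 0.0382, -0.4178)
  e−x'=0.1521;  (l²−L²−(e−x')²−y'²−z²)/2L = 0.1519
  √(A²+B²)=0.4446;  θ3 = -1.2218+1.2220 ≈ 0.0003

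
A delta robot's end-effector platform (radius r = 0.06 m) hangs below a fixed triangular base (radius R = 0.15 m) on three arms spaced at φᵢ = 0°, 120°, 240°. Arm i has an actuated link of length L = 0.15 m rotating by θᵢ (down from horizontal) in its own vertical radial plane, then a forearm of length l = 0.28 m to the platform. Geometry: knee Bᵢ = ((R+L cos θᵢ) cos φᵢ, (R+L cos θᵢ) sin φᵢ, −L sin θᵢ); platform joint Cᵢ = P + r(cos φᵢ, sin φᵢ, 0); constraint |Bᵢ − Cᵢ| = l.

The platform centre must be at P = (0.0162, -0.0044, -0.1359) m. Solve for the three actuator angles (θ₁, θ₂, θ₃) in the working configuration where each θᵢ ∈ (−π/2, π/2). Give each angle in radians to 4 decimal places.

θ₁ = -0.2626, θ₂ = 0.0872, θ₃ = 0.0002

arm 1 (φ=0.0°): x'=0.0162, y'=-0.0044
  e−x'=0.0738;  (l²−L²−(e−x')²−y'²−z²)/2L = 0.1066
  γ=atan2(-0.1359,0.0738)=-1.0733;  ψ=arccos(0.6890)=0.8107;  θ1=γ+ψ≈-0.2626
φ2=120.0° → target in arm frame (-0.0119, -0.0118)
  A=0.1019, B=-0.1359, C=(l²−L²−A²−y'²−z²)/(2L)=0.0897
  θ2 = atan2(B,A) + arccos(C/0.1699) = 0.0872
arm 3 (φ=240.0°): x'=-0.0043, y'=0.0162
  A cos θ + B sin θ = C:  0.0943·cos θ + -0.1359·sin θ = 0.0943
  θ3 = atan2(B,A) + arccos(C/0.1654) = 0.0002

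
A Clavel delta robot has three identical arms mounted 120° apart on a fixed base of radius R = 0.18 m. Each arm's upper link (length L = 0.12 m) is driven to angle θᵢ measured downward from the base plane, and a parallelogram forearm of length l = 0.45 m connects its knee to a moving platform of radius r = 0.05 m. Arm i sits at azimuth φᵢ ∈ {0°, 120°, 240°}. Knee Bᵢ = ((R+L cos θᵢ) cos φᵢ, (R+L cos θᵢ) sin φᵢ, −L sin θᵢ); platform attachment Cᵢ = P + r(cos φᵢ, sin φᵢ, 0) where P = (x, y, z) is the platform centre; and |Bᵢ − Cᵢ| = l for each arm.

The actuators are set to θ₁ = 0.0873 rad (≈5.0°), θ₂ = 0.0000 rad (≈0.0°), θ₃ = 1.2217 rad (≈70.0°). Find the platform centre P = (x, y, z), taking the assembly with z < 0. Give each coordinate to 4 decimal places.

S1 = (0.2495·cos0.0°, 0.2495·sin0.0°, -0.0105) = (0.2495, 0.0000, -0.0105)
arm 2 at φ=120.0°: ρ2 = 0.2500;  S2 = (-0.1250, 0.2165, 0.0000)
arm 3 at φ=240.0°: ρ3 = 0.1710;  S3 = (-0.0855, -0.1481, -0.1128)
|S₂|²−|S₁|² = 0.0001;  |S₃|²−|S₁|² = -0.0204
[-0.7491 0.4330 0.0209]·P = 0.0001;  [-0.6701 -0.2963 -0.2046]·P = -0.0204
Cramer: x(z) = 0.0172-0.1609z;  y(z) = 0.0300-0.3267z
into |P−S₁|² = l²: 1.1326z² + 0.0761z + -0.1475 = 0;  Δ = 0.6740;  z = -0.3960 or 0.3288 → z<0 root = -0.3960
x = 0.0809, y = 0.1594

(0.0809, 0.1594, -0.3960)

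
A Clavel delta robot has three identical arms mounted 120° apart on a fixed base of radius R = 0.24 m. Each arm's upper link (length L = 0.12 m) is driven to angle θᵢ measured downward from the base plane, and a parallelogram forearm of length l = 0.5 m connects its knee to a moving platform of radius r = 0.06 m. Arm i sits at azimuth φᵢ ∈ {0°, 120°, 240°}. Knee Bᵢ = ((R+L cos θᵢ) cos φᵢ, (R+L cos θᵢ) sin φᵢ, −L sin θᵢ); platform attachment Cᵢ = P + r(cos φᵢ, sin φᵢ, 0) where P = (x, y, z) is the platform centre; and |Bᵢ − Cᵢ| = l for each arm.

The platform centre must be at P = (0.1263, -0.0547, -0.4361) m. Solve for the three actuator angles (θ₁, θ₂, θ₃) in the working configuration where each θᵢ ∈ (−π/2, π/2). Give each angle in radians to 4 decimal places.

φ1=0.0° → target in arm frame (0.1263, -0.0547)
  A=0.0537, B=-0.4361, C=(l²−L²−A²−y'²−z²)/(2L)=0.1648
  γ=atan2(-0.4361,0.0537)=-1.4483;  ψ=arccos(0.3750)=1.1864;  θ1=γ+ψ≈-0.2618
arm 2 (φ=120.0°): x'=-0.1105, y'=-0.0820
  A cos θ + B sin θ = C:  0.2905·cos θ + -0.4361·sin θ = -0.1905
  √(A²+B²)=0.5240;  θ2 = -0.9831+1.9428 ≈ 0.9597
φ3=240.0° → target in arm frame (-0.0158, 0.1367)
  e−x'=0.1958;  (l²−L²−(e−x')²−y'²−z²)/2L = -0.0484
  √(A²+B²)=0.4780;  θ3 = -1.1488+1.6721 ≈ 0.5233

θ₁ = -0.2618, θ₂ = 0.9597, θ₃ = 0.5233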